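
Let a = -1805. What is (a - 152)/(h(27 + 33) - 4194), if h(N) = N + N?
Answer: 1957/4074 ≈ 0.48036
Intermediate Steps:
h(N) = 2*N
(a - 152)/(h(27 + 33) - 4194) = (-1805 - 152)/(2*(27 + 33) - 4194) = -1957/(2*60 - 4194) = -1957/(120 - 4194) = -1957/(-4074) = -1957*(-1/4074) = 1957/4074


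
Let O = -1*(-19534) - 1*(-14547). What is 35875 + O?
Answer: 69956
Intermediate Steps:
O = 34081 (O = 19534 + 14547 = 34081)
35875 + O = 35875 + 34081 = 69956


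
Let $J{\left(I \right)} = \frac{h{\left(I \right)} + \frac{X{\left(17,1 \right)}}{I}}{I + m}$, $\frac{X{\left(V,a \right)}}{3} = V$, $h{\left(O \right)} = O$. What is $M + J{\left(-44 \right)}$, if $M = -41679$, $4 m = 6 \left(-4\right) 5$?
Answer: $- \frac{135704837}{3256} \approx -41678.0$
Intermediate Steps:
$m = -30$ ($m = \frac{6 \left(-4\right) 5}{4} = \frac{\left(-24\right) 5}{4} = \frac{1}{4} \left(-120\right) = -30$)
$X{\left(V,a \right)} = 3 V$
$J{\left(I \right)} = \frac{I + \frac{51}{I}}{-30 + I}$ ($J{\left(I \right)} = \frac{I + \frac{3 \cdot 17}{I}}{I - 30} = \frac{I + \frac{51}{I}}{-30 + I}$)
$M + J{\left(-44 \right)} = -41679 + \frac{51 + \left(-44\right)^{2}}{\left(-44\right) \left(-30 - 44\right)} = -41679 - \frac{51 + 1936}{44 \left(-74\right)} = -41679 - \left(- \frac{1}{3256}\right) 1987 = -41679 + \frac{1987}{3256} = - \frac{135704837}{3256}$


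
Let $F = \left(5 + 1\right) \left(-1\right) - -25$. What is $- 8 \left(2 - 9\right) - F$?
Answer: $37$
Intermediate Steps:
$F = 19$ ($F = 6 \left(-1\right) + 25 = -6 + 25 = 19$)
$- 8 \left(2 - 9\right) - F = - 8 \left(2 - 9\right) - 19 = \left(-8\right) \left(-7\right) - 19 = 56 - 19 = 37$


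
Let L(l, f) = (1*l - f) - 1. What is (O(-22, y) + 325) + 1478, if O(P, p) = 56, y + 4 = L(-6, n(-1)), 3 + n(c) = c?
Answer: 1859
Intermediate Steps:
n(c) = -3 + c
L(l, f) = -1 + l - f (L(l, f) = (l - f) - 1 = -1 + l - f)
y = -7 (y = -4 + (-1 - 6 - (-3 - 1)) = -4 + (-1 - 6 - 1*(-4)) = -4 + (-1 - 6 + 4) = -4 - 3 = -7)
(O(-22, y) + 325) + 1478 = (56 + 325) + 1478 = 381 + 1478 = 1859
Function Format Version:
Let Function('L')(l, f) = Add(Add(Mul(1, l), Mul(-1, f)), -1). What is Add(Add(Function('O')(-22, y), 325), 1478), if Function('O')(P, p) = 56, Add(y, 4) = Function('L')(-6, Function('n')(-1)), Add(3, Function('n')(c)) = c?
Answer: 1859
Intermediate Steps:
Function('n')(c) = Add(-3, c)
Function('L')(l, f) = Add(-1, l, Mul(-1, f)) (Function('L')(l, f) = Add(Add(l, Mul(-1, f)), -1) = Add(-1, l, Mul(-1, f)))
y = -7 (y = Add(-4, Add(-1, -6, Mul(-1, Add(-3, -1)))) = Add(-4, Add(-1, -6, Mul(-1, -4))) = Add(-4, Add(-1, -6, 4)) = Add(-4, -3) = -7)
Add(Add(Function('O')(-22, y), 325), 1478) = Add(Add(56, 325), 1478) = Add(381, 1478) = 1859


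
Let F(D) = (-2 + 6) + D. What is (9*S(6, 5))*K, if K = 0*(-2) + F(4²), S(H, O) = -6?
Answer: -1080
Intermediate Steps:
F(D) = 4 + D
K = 20 (K = 0*(-2) + (4 + 4²) = 0 + (4 + 16) = 0 + 20 = 20)
(9*S(6, 5))*K = (9*(-6))*20 = -54*20 = -1080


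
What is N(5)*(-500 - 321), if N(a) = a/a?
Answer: -821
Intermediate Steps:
N(a) = 1
N(5)*(-500 - 321) = 1*(-500 - 321) = 1*(-821) = -821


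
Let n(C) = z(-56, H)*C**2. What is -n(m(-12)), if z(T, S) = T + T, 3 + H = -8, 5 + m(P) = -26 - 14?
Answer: 226800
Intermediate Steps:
m(P) = -45 (m(P) = -5 + (-26 - 14) = -5 - 40 = -45)
H = -11 (H = -3 - 8 = -11)
z(T, S) = 2*T
n(C) = -112*C**2 (n(C) = (2*(-56))*C**2 = -112*C**2)
-n(m(-12)) = -(-112)*(-45)**2 = -(-112)*2025 = -1*(-226800) = 226800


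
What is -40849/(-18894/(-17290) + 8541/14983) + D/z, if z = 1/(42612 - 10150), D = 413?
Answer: 2882284831139161/215381346 ≈ 1.3382e+7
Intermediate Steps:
z = 1/32462 ≈ 3.0805e-5
-40849/(-18894/(-17290) + 8541/14983) + D/z = -40849/(-18894/(-17290) + 8541/14983) + 413/(1/32462) = -40849/(-18894*(-1/17290) + 8541*(1/14983)) + 413*32462 = -40849/(9447/8645 + 8541/14983) + 13406806 = -40849/215381346/129528035 + 13406806 = -40849*129528035/215381346 + 13406806 = -5291090701715/215381346 + 13406806 = 2882284831139161/215381346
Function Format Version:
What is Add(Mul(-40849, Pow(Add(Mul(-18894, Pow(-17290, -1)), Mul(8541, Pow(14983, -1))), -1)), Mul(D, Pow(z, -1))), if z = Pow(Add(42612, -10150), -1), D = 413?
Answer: Rational(2882284831139161, 215381346) ≈ 1.3382e+7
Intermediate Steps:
z = Rational(1, 32462) (z = Pow(32462, -1) = Rational(1, 32462) ≈ 3.0805e-5)
Add(Mul(-40849, Pow(Add(Mul(-18894, Pow(-17290, -1)), Mul(8541, Pow(14983, -1))), -1)), Mul(D, Pow(z, -1))) = Add(Mul(-40849, Pow(Add(Mul(-18894, Pow(-17290, -1)), Mul(8541, Pow(14983, -1))), -1)), Mul(413, Pow(Rational(1, 32462), -1))) = Add(Mul(-40849, Pow(Add(Mul(-18894, Rational(-1, 17290)), Mul(8541, Rational(1, 14983))), -1)), Mul(413, 32462)) = Add(Mul(-40849, Pow(Add(Rational(9447, 8645), Rational(8541, 14983)), -1)), 13406806) = Add(Mul(-40849, Pow(Rational(215381346, 129528035), -1)), 13406806) = Add(Mul(-40849, Rational(129528035, 215381346)), 13406806) = Add(Rational(-5291090701715, 215381346), 13406806) = Rational(2882284831139161, 215381346)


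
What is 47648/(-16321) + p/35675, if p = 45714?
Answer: -953744206/582251675 ≈ -1.6380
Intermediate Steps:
47648/(-16321) + p/35675 = 47648/(-16321) + 45714/35675 = 47648*(-1/16321) + 45714*(1/35675) = -47648/16321 + 45714/35675 = -953744206/582251675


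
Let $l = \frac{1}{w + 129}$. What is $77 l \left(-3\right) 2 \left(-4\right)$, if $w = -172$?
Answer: $- \frac{1848}{43} \approx -42.977$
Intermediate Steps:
$l = - \frac{1}{43}$ ($l = \frac{1}{-172 + 129} = \frac{1}{-43} = - \frac{1}{43} \approx -0.023256$)
$77 l \left(-3\right) 2 \left(-4\right) = 77 \left(- \frac{1}{43}\right) \left(-3\right) 2 \left(-4\right) = - \frac{77 \left(\left(-6\right) \left(-4\right)\right)}{43} = \left(- \frac{77}{43}\right) 24 = - \frac{1848}{43}$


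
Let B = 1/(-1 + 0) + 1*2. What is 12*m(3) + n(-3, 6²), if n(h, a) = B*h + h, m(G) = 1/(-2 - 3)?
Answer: -42/5 ≈ -8.4000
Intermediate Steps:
m(G) = -⅕ (m(G) = 1/(-5) = -⅕)
B = 1 (B = 1/(-1) + 2 = -1 + 2 = 1)
n(h, a) = 2*h (n(h, a) = 1*h + h = h + h = 2*h)
12*m(3) + n(-3, 6²) = 12*(-⅕) + 2*(-3) = -12/5 - 6 = -42/5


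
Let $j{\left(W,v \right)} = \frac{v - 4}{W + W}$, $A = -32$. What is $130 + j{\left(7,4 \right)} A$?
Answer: $130$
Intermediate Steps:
$j{\left(W,v \right)} = \frac{-4 + v}{2 W}$
$130 + j{\left(7,4 \right)} A = 130 + \frac{-4 + 4}{2 \cdot 7} \left(-32\right) = 130 + \frac{1}{2} \cdot \frac{1}{7} \cdot 0 \left(-32\right) = 130 + 0 \left(-32\right) = 130 + 0 = 130$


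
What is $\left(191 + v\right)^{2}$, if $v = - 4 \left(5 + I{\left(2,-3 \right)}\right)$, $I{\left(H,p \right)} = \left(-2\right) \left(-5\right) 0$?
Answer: $29241$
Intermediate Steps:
$I{\left(H,p \right)} = 0$ ($I{\left(H,p \right)} = 10 \cdot 0 = 0$)
$v = -20$ ($v = - 4 \left(5 + 0\right) = \left(-4\right) 5 = -20$)
$\left(191 + v\right)^{2} = \left(191 - 20\right)^{2} = 171^{2} = 29241$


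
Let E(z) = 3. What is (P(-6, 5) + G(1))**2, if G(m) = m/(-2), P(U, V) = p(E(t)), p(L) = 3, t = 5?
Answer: 25/4 ≈ 6.2500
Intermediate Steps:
P(U, V) = 3
G(m) = -m/2 (G(m) = m*(-1/2) = -m/2)
(P(-6, 5) + G(1))**2 = (3 - 1/2*1)**2 = (3 - 1/2)**2 = (5/2)**2 = 25/4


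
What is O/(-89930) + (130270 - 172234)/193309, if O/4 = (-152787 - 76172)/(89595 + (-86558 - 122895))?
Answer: -113124964735871/520911209217865 ≈ -0.21717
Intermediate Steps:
O = 457918/59929 (O = 4*((-152787 - 76172)/(89595 + (-86558 - 122895))) = 4*(-228959/(89595 - 209453)) = 4*(-228959/(-119858)) = 4*(-228959*(-1/119858)) = 4*(228959/119858) = 457918/59929 ≈ 7.6410)
O/(-89930) + (130270 - 172234)/193309 = (457918/59929)/(-89930) + (130270 - 172234)/193309 = (457918/59929)*(-1/89930) - 41964*1/193309 = -228959/2694707485 - 41964/193309 = -113124964735871/520911209217865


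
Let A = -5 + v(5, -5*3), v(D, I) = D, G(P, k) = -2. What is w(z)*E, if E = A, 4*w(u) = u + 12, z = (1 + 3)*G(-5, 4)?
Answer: 0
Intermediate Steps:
z = -8 (z = (1 + 3)*(-2) = 4*(-2) = -8)
w(u) = 3 + u/4 (w(u) = (u + 12)/4 = (12 + u)/4 = 3 + u/4)
A = 0 (A = -5 + 5 = 0)
E = 0
w(z)*E = (3 + (¼)*(-8))*0 = (3 - 2)*0 = 1*0 = 0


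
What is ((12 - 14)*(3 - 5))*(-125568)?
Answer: -502272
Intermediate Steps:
((12 - 14)*(3 - 5))*(-125568) = -2*(-2)*(-125568) = 4*(-125568) = -502272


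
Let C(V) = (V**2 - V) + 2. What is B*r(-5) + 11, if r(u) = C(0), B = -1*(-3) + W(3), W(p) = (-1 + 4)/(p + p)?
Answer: 18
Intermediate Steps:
W(p) = 3/(2*p) (W(p) = 3/((2*p)) = 3*(1/(2*p)) = 3/(2*p))
C(V) = 2 + V**2 - V
B = 7/2 (B = -1*(-3) + (3/2)/3 = 3 + (3/2)*(1/3) = 3 + 1/2 = 7/2 ≈ 3.5000)
r(u) = 2 (r(u) = 2 + 0**2 - 1*0 = 2 + 0 + 0 = 2)
B*r(-5) + 11 = (7/2)*2 + 11 = 7 + 11 = 18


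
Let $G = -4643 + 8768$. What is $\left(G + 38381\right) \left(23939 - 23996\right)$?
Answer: $-2422842$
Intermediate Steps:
$G = 4125$
$\left(G + 38381\right) \left(23939 - 23996\right) = \left(4125 + 38381\right) \left(23939 - 23996\right) = 42506 \left(-57\right) = -2422842$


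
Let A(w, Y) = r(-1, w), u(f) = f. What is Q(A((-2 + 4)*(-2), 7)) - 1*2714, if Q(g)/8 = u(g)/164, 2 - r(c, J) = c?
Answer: -111268/41 ≈ -2713.9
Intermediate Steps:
r(c, J) = 2 - c
A(w, Y) = 3 (A(w, Y) = 2 - 1*(-1) = 2 + 1 = 3)
Q(g) = 2*g/41 (Q(g) = 8*(g/164) = 2*g/41)
Q(A((-2 + 4)*(-2), 7)) - 1*2714 = (2/41)*3 - 1*2714 = 6/41 - 2714 = -111268/41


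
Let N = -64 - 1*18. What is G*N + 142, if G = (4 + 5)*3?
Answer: -2072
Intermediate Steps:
N = -82 (N = -64 - 18 = -82)
G = 27 (G = 9*3 = 27)
G*N + 142 = 27*(-82) + 142 = -2214 + 142 = -2072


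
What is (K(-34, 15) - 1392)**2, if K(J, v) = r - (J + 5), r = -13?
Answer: 1893376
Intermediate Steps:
K(J, v) = -18 - J (K(J, v) = -13 - (J + 5) = -13 - (5 + J) = -13 + (-5 - J) = -18 - J)
(K(-34, 15) - 1392)**2 = ((-18 - 1*(-34)) - 1392)**2 = ((-18 + 34) - 1392)**2 = (16 - 1392)**2 = (-1376)**2 = 1893376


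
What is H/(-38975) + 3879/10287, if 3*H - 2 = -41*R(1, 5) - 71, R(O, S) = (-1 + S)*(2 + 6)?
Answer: 17324386/44548425 ≈ 0.38889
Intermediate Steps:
R(O, S) = -8 + 8*S (R(O, S) = (-1 + S)*8 = -8 + 8*S)
H = -1381/3 (H = ⅔ + (-41*(-8 + 8*5) - 71)/3 = ⅔ + (-41*(-8 + 40) - 71)/3 = ⅔ + (-41*32 - 71)/3 = ⅔ + (-1312 - 71)/3 = ⅔ + (⅓)*(-1383) = ⅔ - 461 = -1381/3 ≈ -460.33)
H/(-38975) + 3879/10287 = -1381/3/(-38975) + 3879/10287 = -1381/3*(-1/38975) + 3879*(1/10287) = 1381/116925 + 431/1143 = 17324386/44548425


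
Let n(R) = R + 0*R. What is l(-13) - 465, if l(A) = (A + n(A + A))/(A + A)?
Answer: -927/2 ≈ -463.50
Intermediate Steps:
n(R) = R (n(R) = R + 0 = R)
l(A) = 3/2 (l(A) = (A + (A + A))/(A + A) = (A + 2*A)/((2*A)) = (3*A)*(1/(2*A)) = 3/2)
l(-13) - 465 = 3/2 - 465 = -927/2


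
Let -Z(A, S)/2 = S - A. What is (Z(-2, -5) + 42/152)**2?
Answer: 227529/5776 ≈ 39.392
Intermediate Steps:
Z(A, S) = -2*S + 2*A (Z(A, S) = -2*(S - A) = -2*S + 2*A)
(Z(-2, -5) + 42/152)**2 = ((-2*(-5) + 2*(-2)) + 42/152)**2 = ((10 - 4) + 42*(1/152))**2 = (6 + 21/76)**2 = (477/76)**2 = 227529/5776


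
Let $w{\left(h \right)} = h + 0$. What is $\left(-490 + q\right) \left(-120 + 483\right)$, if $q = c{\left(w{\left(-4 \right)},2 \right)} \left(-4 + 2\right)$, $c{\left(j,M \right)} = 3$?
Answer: $-180048$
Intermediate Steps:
$w{\left(h \right)} = h$
$q = -6$ ($q = 3 \left(-4 + 2\right) = 3 \left(-2\right) = -6$)
$\left(-490 + q\right) \left(-120 + 483\right) = \left(-490 - 6\right) \left(-120 + 483\right) = \left(-496\right) 363 = -180048$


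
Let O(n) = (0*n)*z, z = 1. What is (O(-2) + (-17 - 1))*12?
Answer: -216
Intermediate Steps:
O(n) = 0 (O(n) = (0*n)*1 = 0*1 = 0)
(O(-2) + (-17 - 1))*12 = (0 + (-17 - 1))*12 = (0 - 18)*12 = -18*12 = -216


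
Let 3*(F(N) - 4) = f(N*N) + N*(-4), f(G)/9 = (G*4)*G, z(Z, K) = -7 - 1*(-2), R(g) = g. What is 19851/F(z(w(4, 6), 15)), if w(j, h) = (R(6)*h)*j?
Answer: 59553/22532 ≈ 2.6430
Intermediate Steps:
w(j, h) = 6*h*j (w(j, h) = (6*h)*j = 6*h*j)
z(Z, K) = -5 (z(Z, K) = -7 + 2 = -5)
f(G) = 36*G² (f(G) = 9*((G*4)*G) = 9*((4*G)*G) = 9*(4*G²) = 36*G²)
F(N) = 4 + 12*N⁴ - 4*N/3 (F(N) = 4 + (36*(N*N)² + N*(-4))/3 = 4 + (36*(N²)² - 4*N)/3 = 4 + (36*N⁴ - 4*N)/3 = 4 + (-4*N + 36*N⁴)/3 = 4 + (12*N⁴ - 4*N/3) = 4 + 12*N⁴ - 4*N/3)
19851/F(z(w(4, 6), 15)) = 19851/(4 + 12*(-5)⁴ - 4/3*(-5)) = 19851/(4 + 12*625 + 20/3) = 19851/(4 + 7500 + 20/3) = 19851/(22532/3) = 19851*(3/22532) = 59553/22532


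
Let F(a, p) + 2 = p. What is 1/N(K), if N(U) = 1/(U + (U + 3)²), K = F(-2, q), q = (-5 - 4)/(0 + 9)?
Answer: -3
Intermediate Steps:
q = -1 (q = -9/9 = -9*⅑ = -1)
F(a, p) = -2 + p
K = -3 (K = -2 - 1 = -3)
N(U) = 1/(U + (3 + U)²)
1/N(K) = 1/(1/(-3 + (3 - 3)²)) = 1/(1/(-3 + 0²)) = 1/(1/(-3 + 0)) = 1/(1/(-3)) = 1/(-⅓) = -3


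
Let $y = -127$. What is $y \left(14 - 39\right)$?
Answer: $3175$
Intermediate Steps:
$y \left(14 - 39\right) = - 127 \left(14 - 39\right) = \left(-127\right) \left(-25\right) = 3175$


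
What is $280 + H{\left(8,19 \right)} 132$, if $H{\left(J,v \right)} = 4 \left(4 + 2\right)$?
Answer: $3448$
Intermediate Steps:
$H{\left(J,v \right)} = 24$ ($H{\left(J,v \right)} = 4 \cdot 6 = 24$)
$280 + H{\left(8,19 \right)} 132 = 280 + 24 \cdot 132 = 280 + 3168 = 3448$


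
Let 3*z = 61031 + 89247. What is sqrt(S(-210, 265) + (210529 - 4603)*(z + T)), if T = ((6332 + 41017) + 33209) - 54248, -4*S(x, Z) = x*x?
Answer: 7*sqrt(321087439) ≈ 1.2543e+5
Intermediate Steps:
z = 150278/3 (z = (61031 + 89247)/3 = (1/3)*150278 = 150278/3 ≈ 50093.)
S(x, Z) = -x**2/4 (S(x, Z) = -x*x/4 = -x**2/4)
T = 26310 (T = (47349 + 33209) - 54248 = 80558 - 54248 = 26310)
sqrt(S(-210, 265) + (210529 - 4603)*(z + T)) = sqrt(-1/4*(-210)**2 + (210529 - 4603)*(150278/3 + 26310)) = sqrt(-1/4*44100 + 205926*(229208/3)) = sqrt(-11025 + 15733295536) = sqrt(15733284511) = 7*sqrt(321087439)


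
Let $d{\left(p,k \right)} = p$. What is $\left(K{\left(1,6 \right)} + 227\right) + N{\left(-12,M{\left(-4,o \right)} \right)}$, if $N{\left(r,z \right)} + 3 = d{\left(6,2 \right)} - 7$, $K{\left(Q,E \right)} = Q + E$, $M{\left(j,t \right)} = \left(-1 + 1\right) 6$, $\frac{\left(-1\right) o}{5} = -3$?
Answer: $230$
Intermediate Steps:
$o = 15$ ($o = \left(-5\right) \left(-3\right) = 15$)
$M{\left(j,t \right)} = 0$ ($M{\left(j,t \right)} = 0 \cdot 6 = 0$)
$K{\left(Q,E \right)} = E + Q$
$N{\left(r,z \right)} = -4$ ($N{\left(r,z \right)} = -3 + \left(6 - 7\right) = -3 - 1 = -4$)
$\left(K{\left(1,6 \right)} + 227\right) + N{\left(-12,M{\left(-4,o \right)} \right)} = \left(\left(6 + 1\right) + 227\right) - 4 = \left(7 + 227\right) - 4 = 234 - 4 = 230$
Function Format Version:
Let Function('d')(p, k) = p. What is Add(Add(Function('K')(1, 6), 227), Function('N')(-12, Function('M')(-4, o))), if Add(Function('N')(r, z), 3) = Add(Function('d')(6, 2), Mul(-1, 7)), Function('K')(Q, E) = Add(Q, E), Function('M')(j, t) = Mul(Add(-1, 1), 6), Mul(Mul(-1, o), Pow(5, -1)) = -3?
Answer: 230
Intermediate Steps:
o = 15 (o = Mul(-5, -3) = 15)
Function('M')(j, t) = 0 (Function('M')(j, t) = Mul(0, 6) = 0)
Function('K')(Q, E) = Add(E, Q)
Function('N')(r, z) = -4 (Function('N')(r, z) = Add(-3, Add(6, Mul(-1, 7))) = Add(-3, Add(6, -7)) = Add(-3, -1) = -4)
Add(Add(Function('K')(1, 6), 227), Function('N')(-12, Function('M')(-4, o))) = Add(Add(Add(6, 1), 227), -4) = Add(Add(7, 227), -4) = Add(234, -4) = 230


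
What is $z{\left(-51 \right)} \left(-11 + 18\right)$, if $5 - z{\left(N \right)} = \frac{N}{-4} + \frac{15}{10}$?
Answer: $- \frac{259}{4} \approx -64.75$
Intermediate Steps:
$z{\left(N \right)} = \frac{7}{2} + \frac{N}{4}$ ($z{\left(N \right)} = 5 - \left(\frac{N}{-4} + \frac{15}{10}\right) = 5 - \left(N \left(- \frac{1}{4}\right) + 15 \cdot \frac{1}{10}\right) = 5 - \left(- \frac{N}{4} + \frac{3}{2}\right) = 5 - \left(\frac{3}{2} - \frac{N}{4}\right) = 5 + \left(- \frac{3}{2} + \frac{N}{4}\right) = \frac{7}{2} + \frac{N}{4}$)
$z{\left(-51 \right)} \left(-11 + 18\right) = \left(\frac{7}{2} + \frac{1}{4} \left(-51\right)\right) \left(-11 + 18\right) = \left(\frac{7}{2} - \frac{51}{4}\right) 7 = \left(- \frac{37}{4}\right) 7 = - \frac{259}{4}$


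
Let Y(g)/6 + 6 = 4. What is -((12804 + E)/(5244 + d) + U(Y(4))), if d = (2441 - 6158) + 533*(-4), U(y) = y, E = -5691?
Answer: 14373/605 ≈ 23.757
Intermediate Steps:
Y(g) = -12 (Y(g) = -36 + 6*4 = -36 + 24 = -12)
d = -5849 (d = -3717 - 2132 = -5849)
-((12804 + E)/(5244 + d) + U(Y(4))) = -((12804 - 5691)/(5244 - 5849) - 12) = -(7113/(-605) - 12) = -(7113*(-1/605) - 12) = -(-7113/605 - 12) = -1*(-14373/605) = 14373/605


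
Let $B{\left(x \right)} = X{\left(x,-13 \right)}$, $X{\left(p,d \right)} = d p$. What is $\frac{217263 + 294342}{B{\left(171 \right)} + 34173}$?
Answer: $\frac{11369}{710} \approx 16.013$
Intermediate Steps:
$B{\left(x \right)} = - 13 x$
$\frac{217263 + 294342}{B{\left(171 \right)} + 34173} = \frac{217263 + 294342}{\left(-13\right) 171 + 34173} = \frac{511605}{-2223 + 34173} = \frac{511605}{31950} = 511605 \cdot \frac{1}{31950} = \frac{11369}{710}$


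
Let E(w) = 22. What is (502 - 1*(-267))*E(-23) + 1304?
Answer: 18222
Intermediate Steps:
(502 - 1*(-267))*E(-23) + 1304 = (502 - 1*(-267))*22 + 1304 = (502 + 267)*22 + 1304 = 769*22 + 1304 = 16918 + 1304 = 18222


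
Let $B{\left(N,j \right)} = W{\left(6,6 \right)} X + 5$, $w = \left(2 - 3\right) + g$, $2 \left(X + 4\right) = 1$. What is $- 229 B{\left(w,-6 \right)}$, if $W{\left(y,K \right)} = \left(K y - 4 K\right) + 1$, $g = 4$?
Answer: $\frac{18549}{2} \approx 9274.5$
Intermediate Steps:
$W{\left(y,K \right)} = 1 - 4 K + K y$ ($W{\left(y,K \right)} = \left(- 4 K + K y\right) + 1 = 1 - 4 K + K y$)
$X = - \frac{7}{2}$ ($X = -4 + \frac{1}{2} \cdot 1 = -4 + \frac{1}{2} = - \frac{7}{2} \approx -3.5$)
$w = 3$ ($w = \left(2 - 3\right) + 4 = -1 + 4 = 3$)
$B{\left(N,j \right)} = - \frac{81}{2}$ ($B{\left(N,j \right)} = \left(1 - 24 + 6 \cdot 6\right) \left(- \frac{7}{2}\right) + 5 = \left(1 - 24 + 36\right) \left(- \frac{7}{2}\right) + 5 = 13 \left(- \frac{7}{2}\right) + 5 = - \frac{91}{2} + 5 = - \frac{81}{2}$)
$- 229 B{\left(w,-6 \right)} = \left(-229\right) \left(- \frac{81}{2}\right) = \frac{18549}{2}$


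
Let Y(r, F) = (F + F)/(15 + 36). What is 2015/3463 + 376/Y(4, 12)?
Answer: 2768952/3463 ≈ 799.58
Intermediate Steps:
Y(r, F) = 2*F/51 (Y(r, F) = (2*F)/51 = (2*F)*(1/51) = 2*F/51)
2015/3463 + 376/Y(4, 12) = 2015/3463 + 376/(((2/51)*12)) = 2015*(1/3463) + 376/(8/17) = 2015/3463 + 376*(17/8) = 2015/3463 + 799 = 2768952/3463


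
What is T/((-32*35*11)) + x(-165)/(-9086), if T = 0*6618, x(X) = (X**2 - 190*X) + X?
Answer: -45/7 ≈ -6.4286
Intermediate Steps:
x(X) = X**2 - 189*X
T = 0
T/((-32*35*11)) + x(-165)/(-9086) = 0/((-32*35*11)) - 165*(-189 - 165)/(-9086) = 0/((-1120*11)) - 165*(-354)*(-1/9086) = 0/(-12320) + 58410*(-1/9086) = 0*(-1/12320) - 45/7 = 0 - 45/7 = -45/7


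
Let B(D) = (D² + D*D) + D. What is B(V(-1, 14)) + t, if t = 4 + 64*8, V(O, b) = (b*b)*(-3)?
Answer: 691416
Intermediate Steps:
V(O, b) = -3*b² (V(O, b) = b²*(-3) = -3*b²)
B(D) = D + 2*D² (B(D) = (D² + D²) + D = 2*D² + D = D + 2*D²)
t = 516 (t = 4 + 512 = 516)
B(V(-1, 14)) + t = (-3*14²)*(1 + 2*(-3*14²)) + 516 = (-3*196)*(1 + 2*(-3*196)) + 516 = -588*(1 + 2*(-588)) + 516 = -588*(1 - 1176) + 516 = -588*(-1175) + 516 = 690900 + 516 = 691416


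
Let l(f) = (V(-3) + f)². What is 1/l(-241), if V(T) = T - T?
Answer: 1/58081 ≈ 1.7217e-5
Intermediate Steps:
V(T) = 0
l(f) = f² (l(f) = (0 + f)² = f²)
1/l(-241) = 1/((-241)²) = 1/58081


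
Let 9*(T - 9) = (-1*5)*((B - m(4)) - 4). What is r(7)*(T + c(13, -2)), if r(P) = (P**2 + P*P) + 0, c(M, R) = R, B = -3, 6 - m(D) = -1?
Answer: 13034/9 ≈ 1448.2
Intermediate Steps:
m(D) = 7 (m(D) = 6 - 1*(-1) = 6 + 1 = 7)
r(P) = 2*P**2 (r(P) = (P**2 + P**2) + 0 = 2*P**2 + 0 = 2*P**2)
T = 151/9 (T = 9 + ((-1*5)*((-3 - 1*7) - 4))/9 = 9 + (-5*((-3 - 7) - 4))/9 = 9 + (-5*(-10 - 4))/9 = 9 + (-5*(-14))/9 = 9 + (1/9)*70 = 9 + 70/9 = 151/9 ≈ 16.778)
r(7)*(T + c(13, -2)) = (2*7**2)*(151/9 - 2) = (2*49)*(133/9) = 98*(133/9) = 13034/9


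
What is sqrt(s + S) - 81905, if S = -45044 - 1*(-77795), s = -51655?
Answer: -81905 + 2*I*sqrt(4726) ≈ -81905.0 + 137.49*I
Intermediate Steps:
S = 32751 (S = -45044 + 77795 = 32751)
sqrt(s + S) - 81905 = sqrt(-51655 + 32751) - 81905 = sqrt(-18904) - 81905 = 2*I*sqrt(4726) - 81905 = -81905 + 2*I*sqrt(4726)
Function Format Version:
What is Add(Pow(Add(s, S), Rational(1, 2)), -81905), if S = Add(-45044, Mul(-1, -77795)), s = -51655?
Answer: Add(-81905, Mul(2, I, Pow(4726, Rational(1, 2)))) ≈ Add(-81905., Mul(137.49, I))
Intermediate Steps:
S = 32751 (S = Add(-45044, 77795) = 32751)
Add(Pow(Add(s, S), Rational(1, 2)), -81905) = Add(Pow(Add(-51655, 32751), Rational(1, 2)), -81905) = Add(Pow(-18904, Rational(1, 2)), -81905) = Add(Mul(2, I, Pow(4726, Rational(1, 2))), -81905) = Add(-81905, Mul(2, I, Pow(4726, Rational(1, 2))))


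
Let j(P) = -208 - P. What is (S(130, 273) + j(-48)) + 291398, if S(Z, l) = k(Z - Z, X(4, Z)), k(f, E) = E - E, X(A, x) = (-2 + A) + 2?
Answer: 291238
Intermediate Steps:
X(A, x) = A
k(f, E) = 0
S(Z, l) = 0
(S(130, 273) + j(-48)) + 291398 = (0 + (-208 - 1*(-48))) + 291398 = (0 + (-208 + 48)) + 291398 = (0 - 160) + 291398 = -160 + 291398 = 291238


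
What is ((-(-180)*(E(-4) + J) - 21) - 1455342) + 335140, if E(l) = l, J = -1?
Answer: -1121123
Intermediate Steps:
((-(-180)*(E(-4) + J) - 21) - 1455342) + 335140 = ((-(-180)*(-4 - 1) - 21) - 1455342) + 335140 = ((-(-180)*(-5) - 21) - 1455342) + 335140 = ((-36*25 - 21) - 1455342) + 335140 = ((-900 - 21) - 1455342) + 335140 = (-921 - 1455342) + 335140 = -1456263 + 335140 = -1121123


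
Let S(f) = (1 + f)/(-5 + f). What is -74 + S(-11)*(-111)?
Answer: -1147/8 ≈ -143.38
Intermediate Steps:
S(f) = (1 + f)/(-5 + f)
-74 + S(-11)*(-111) = -74 + ((1 - 11)/(-5 - 11))*(-111) = -74 + (-10/(-16))*(-111) = -74 - 1/16*(-10)*(-111) = -74 + (5/8)*(-111) = -74 - 555/8 = -1147/8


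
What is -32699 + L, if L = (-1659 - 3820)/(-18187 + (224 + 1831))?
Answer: -527494789/16132 ≈ -32699.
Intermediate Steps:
L = 5479/16132 (L = -5479/(-18187 + 2055) = -5479/(-16132) = -5479*(-1/16132) = 5479/16132 ≈ 0.33964)
-32699 + L = -32699 + 5479/16132 = -527494789/16132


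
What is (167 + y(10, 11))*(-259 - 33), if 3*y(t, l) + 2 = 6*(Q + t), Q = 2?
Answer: -166732/3 ≈ -55577.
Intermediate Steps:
y(t, l) = 10/3 + 2*t (y(t, l) = -⅔ + (6*(2 + t))/3 = -⅔ + (12 + 6*t)/3 = -⅔ + (4 + 2*t) = 10/3 + 2*t)
(167 + y(10, 11))*(-259 - 33) = (167 + (10/3 + 2*10))*(-259 - 33) = (167 + (10/3 + 20))*(-292) = (167 + 70/3)*(-292) = (571/3)*(-292) = -166732/3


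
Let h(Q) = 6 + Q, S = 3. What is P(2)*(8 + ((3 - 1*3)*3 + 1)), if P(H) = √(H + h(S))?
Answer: 9*√11 ≈ 29.850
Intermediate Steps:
P(H) = √(9 + H) (P(H) = √(H + (6 + 3)) = √(H + 9) = √(9 + H))
P(2)*(8 + ((3 - 1*3)*3 + 1)) = √(9 + 2)*(8 + ((3 - 1*3)*3 + 1)) = √11*(8 + ((3 - 3)*3 + 1)) = √11*(8 + (0*3 + 1)) = √11*(8 + (0 + 1)) = √11*(8 + 1) = √11*9 = 9*√11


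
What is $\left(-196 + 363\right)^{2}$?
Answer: $27889$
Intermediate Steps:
$\left(-196 + 363\right)^{2} = 167^{2} = 27889$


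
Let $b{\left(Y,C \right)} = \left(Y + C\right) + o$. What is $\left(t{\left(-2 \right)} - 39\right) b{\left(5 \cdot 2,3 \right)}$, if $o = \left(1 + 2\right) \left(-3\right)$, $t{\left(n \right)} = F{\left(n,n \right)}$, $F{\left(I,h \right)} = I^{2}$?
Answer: $-140$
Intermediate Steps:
$t{\left(n \right)} = n^{2}$
$o = -9$ ($o = 3 \left(-3\right) = -9$)
$b{\left(Y,C \right)} = -9 + C + Y$ ($b{\left(Y,C \right)} = \left(Y + C\right) - 9 = \left(C + Y\right) - 9 = -9 + C + Y$)
$\left(t{\left(-2 \right)} - 39\right) b{\left(5 \cdot 2,3 \right)} = \left(\left(-2\right)^{2} - 39\right) \left(-9 + 3 + 5 \cdot 2\right) = \left(4 - 39\right) \left(-9 + 3 + 10\right) = \left(-35\right) 4 = -140$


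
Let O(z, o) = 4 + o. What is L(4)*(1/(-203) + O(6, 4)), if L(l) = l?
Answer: 6492/203 ≈ 31.980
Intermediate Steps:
L(4)*(1/(-203) + O(6, 4)) = 4*(1/(-203) + (4 + 4)) = 4*(-1/203 + 8) = 4*(1623/203) = 6492/203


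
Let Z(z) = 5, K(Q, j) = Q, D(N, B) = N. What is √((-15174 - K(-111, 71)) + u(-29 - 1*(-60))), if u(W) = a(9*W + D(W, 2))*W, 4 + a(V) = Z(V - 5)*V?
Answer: √32863 ≈ 181.28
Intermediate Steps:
a(V) = -4 + 5*V
u(W) = W*(-4 + 50*W) (u(W) = (-4 + 5*(9*W + W))*W = (-4 + 5*(10*W))*W = (-4 + 50*W)*W = W*(-4 + 50*W))
√((-15174 - K(-111, 71)) + u(-29 - 1*(-60))) = √((-15174 - 1*(-111)) + 2*(-29 - 1*(-60))*(-2 + 25*(-29 - 1*(-60)))) = √((-15174 + 111) + 2*(-29 + 60)*(-2 + 25*(-29 + 60))) = √(-15063 + 2*31*(-2 + 25*31)) = √(-15063 + 2*31*(-2 + 775)) = √(-15063 + 2*31*773) = √(-15063 + 47926) = √32863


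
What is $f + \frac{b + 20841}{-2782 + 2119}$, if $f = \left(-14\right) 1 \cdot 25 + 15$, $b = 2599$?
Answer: $- \frac{245545}{663} \approx -370.35$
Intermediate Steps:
$f = -335$ ($f = \left(-14\right) 25 + 15 = -350 + 15 = -335$)
$f + \frac{b + 20841}{-2782 + 2119} = -335 + \frac{2599 + 20841}{-2782 + 2119} = -335 + \frac{23440}{-663} = -335 + 23440 \left(- \frac{1}{663}\right) = -335 - \frac{23440}{663} = - \frac{245545}{663}$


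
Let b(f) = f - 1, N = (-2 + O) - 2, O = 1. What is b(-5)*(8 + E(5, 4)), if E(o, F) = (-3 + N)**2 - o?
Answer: -234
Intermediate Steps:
N = -3 (N = (-2 + 1) - 2 = -1 - 2 = -3)
b(f) = -1 + f
E(o, F) = 36 - o (E(o, F) = (-3 - 3)**2 - o = (-6)**2 - o = 36 - o)
b(-5)*(8 + E(5, 4)) = (-1 - 5)*(8 + (36 - 1*5)) = -6*(8 + (36 - 5)) = -6*(8 + 31) = -6*39 = -234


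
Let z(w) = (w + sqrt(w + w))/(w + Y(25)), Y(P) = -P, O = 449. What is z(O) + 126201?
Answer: 53509673/424 + sqrt(898)/424 ≈ 1.2620e+5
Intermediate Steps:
z(w) = (w + sqrt(2)*sqrt(w))/(-25 + w) (z(w) = (w + sqrt(w + w))/(w - 1*25) = (w + sqrt(2*w))/(w - 25) = (w + sqrt(2)*sqrt(w))/(-25 + w))
z(O) + 126201 = (449 + sqrt(2)*sqrt(449))/(-25 + 449) + 126201 = (449 + sqrt(898))/424 + 126201 = (449/424 + sqrt(898)/424) + 126201 = 53509673/424 + sqrt(898)/424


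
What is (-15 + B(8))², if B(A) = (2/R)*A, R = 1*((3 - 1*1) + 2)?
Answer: 121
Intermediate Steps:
R = 4 (R = 1*((3 - 1) + 2) = 1*(2 + 2) = 1*4 = 4)
B(A) = A/2 (B(A) = (2/4)*A = (2*(¼))*A = A/2)
(-15 + B(8))² = (-15 + (½)*8)² = (-15 + 4)² = (-11)² = 121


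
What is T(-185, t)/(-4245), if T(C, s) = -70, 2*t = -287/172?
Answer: 14/849 ≈ 0.016490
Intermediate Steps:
t = -287/344 (t = (-287/172)/2 = (-287*1/172)/2 = (½)*(-287/172) = -287/344 ≈ -0.83430)
T(-185, t)/(-4245) = -70/(-4245) = -70*(-1/4245) = 14/849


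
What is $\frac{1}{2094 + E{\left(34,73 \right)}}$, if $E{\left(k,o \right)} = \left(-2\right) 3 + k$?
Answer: $\frac{1}{2122} \approx 0.00047125$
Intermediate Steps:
$E{\left(k,o \right)} = -6 + k$
$\frac{1}{2094 + E{\left(34,73 \right)}} = \frac{1}{2094 + \left(-6 + 34\right)} = \frac{1}{2094 + 28} = \frac{1}{2122}$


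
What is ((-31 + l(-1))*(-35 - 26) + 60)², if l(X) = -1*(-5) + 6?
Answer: 1638400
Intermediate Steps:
l(X) = 11 (l(X) = 5 + 6 = 11)
((-31 + l(-1))*(-35 - 26) + 60)² = ((-31 + 11)*(-35 - 26) + 60)² = (-20*(-61) + 60)² = (1220 + 60)² = 1280² = 1638400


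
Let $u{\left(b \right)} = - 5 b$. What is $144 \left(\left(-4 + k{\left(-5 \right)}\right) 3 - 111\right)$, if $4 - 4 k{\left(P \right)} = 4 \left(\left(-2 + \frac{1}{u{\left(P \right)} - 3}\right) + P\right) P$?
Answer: $- \frac{355320}{11} \approx -32302.0$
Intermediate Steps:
$k{\left(P \right)} = 1 - \frac{P \left(-8 + 4 P + \frac{4}{-3 - 5 P}\right)}{4}$ ($k{\left(P \right)} = 1 - \frac{4 \left(\left(-2 + \frac{1}{- 5 P - 3}\right) + P\right) P}{4} = 1 - \frac{4 \left(\left(-2 + \frac{1}{-3 - 5 P}\right) + P\right) P}{4} = 1 - \frac{4 \left(-2 + P + \frac{1}{-3 - 5 P}\right) P}{4} = 1 - \frac{\left(-8 + 4 P + \frac{4}{-3 - 5 P}\right) P}{4} = 1 - \frac{P \left(-8 + 4 P + \frac{4}{-3 - 5 P}\right)}{4}$)
$144 \left(\left(-4 + k{\left(-5 \right)}\right) 3 - 111\right) = 144 \left(\left(-4 + \frac{3 - 5 \left(-5\right)^{3} + 7 \left(-5\right)^{2} + 12 \left(-5\right)}{3 + 5 \left(-5\right)}\right) 3 - 111\right) = 144 \left(\left(-4 + \frac{3 - -625 + 7 \cdot 25 - 60}{3 - 25}\right) 3 - 111\right) = 144 \left(\left(-4 + \frac{3 + 625 + 175 - 60}{-22}\right) 3 - 111\right) = 144 \left(\left(-4 - \frac{743}{22}\right) 3 - 111\right) = 144 \left(\left(- \frac{831}{22}\right) 3 - 111\right) = 144 \left(- \frac{2493}{22} - 111\right) = 144 \left(- \frac{4935}{22}\right) = - \frac{355320}{11}$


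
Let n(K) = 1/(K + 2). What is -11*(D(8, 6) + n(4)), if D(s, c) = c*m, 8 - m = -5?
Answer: -5159/6 ≈ -859.83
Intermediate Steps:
m = 13 (m = 8 - 1*(-5) = 8 + 5 = 13)
n(K) = 1/(2 + K)
D(s, c) = 13*c (D(s, c) = c*13 = 13*c)
-11*(D(8, 6) + n(4)) = -11*(13*6 + 1/(2 + 4)) = -11*(78 + 1/6) = -11*469/6 = -5159/6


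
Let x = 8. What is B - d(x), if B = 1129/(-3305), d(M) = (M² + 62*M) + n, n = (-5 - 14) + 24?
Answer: -1868454/3305 ≈ -565.34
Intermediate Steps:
n = 5 (n = -19 + 24 = 5)
d(M) = 5 + M² + 62*M (d(M) = (M² + 62*M) + 5 = 5 + M² + 62*M)
B = -1129/3305 (B = 1129*(-1/3305) = -1129/3305 ≈ -0.34160)
B - d(x) = -1129/3305 - (5 + 8² + 62*8) = -1129/3305 - (5 + 64 + 496) = -1129/3305 - 1*565 = -1129/3305 - 565 = -1868454/3305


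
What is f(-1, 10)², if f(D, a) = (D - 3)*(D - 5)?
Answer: 576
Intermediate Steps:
f(D, a) = (-5 + D)*(-3 + D) (f(D, a) = (-3 + D)*(-5 + D) = (-5 + D)*(-3 + D))
f(-1, 10)² = (15 + (-1)² - 8*(-1))² = (15 + 1 + 8)² = 24² = 576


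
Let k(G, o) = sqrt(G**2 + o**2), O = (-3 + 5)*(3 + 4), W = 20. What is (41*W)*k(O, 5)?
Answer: 820*sqrt(221) ≈ 12190.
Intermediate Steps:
O = 14 (O = 2*7 = 14)
(41*W)*k(O, 5) = (41*20)*sqrt(14**2 + 5**2) = 820*sqrt(196 + 25) = 820*sqrt(221)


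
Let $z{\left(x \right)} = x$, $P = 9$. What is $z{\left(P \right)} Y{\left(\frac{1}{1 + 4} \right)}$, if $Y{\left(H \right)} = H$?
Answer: $\frac{9}{5} \approx 1.8$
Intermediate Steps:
$z{\left(P \right)} Y{\left(\frac{1}{1 + 4} \right)} = \frac{9}{1 + 4} = \frac{9}{5}$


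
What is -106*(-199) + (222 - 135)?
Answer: 21181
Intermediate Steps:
-106*(-199) + (222 - 135) = 21094 + 87 = 21181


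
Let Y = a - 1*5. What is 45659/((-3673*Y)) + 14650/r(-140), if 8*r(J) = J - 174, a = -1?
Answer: -1284258337/3459966 ≈ -371.18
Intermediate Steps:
Y = -6 (Y = -1 - 1*5 = -1 - 5 = -6)
r(J) = -87/4 + J/8 (r(J) = (J - 174)/8 = (-174 + J)/8 = -87/4 + J/8)
45659/((-3673*Y)) + 14650/r(-140) = 45659/((-3673*(-6))) + 14650/(-87/4 + (⅛)*(-140)) = 45659/22038 + 14650/(-87/4 - 35/2) = 45659*(1/22038) + 14650/(-157/4) = 45659/22038 + 14650*(-4/157) = 45659/22038 - 58600/157 = -1284258337/3459966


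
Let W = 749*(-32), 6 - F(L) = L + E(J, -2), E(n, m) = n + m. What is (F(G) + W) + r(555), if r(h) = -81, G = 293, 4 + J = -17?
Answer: -24313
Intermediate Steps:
J = -21 (J = -4 - 17 = -21)
E(n, m) = m + n
F(L) = 29 - L (F(L) = 6 - (L + (-2 - 21)) = 6 - (L - 23) = 6 - (-23 + L) = 6 + (23 - L) = 29 - L)
W = -23968
(F(G) + W) + r(555) = ((29 - 1*293) - 23968) - 81 = ((29 - 293) - 23968) - 81 = (-264 - 23968) - 81 = -24232 - 81 = -24313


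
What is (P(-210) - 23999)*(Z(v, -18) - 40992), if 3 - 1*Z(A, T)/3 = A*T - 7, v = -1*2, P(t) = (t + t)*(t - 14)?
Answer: -2878226670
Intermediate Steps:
P(t) = 2*t*(-14 + t) (P(t) = (2*t)*(-14 + t) = 2*t*(-14 + t))
v = -2
Z(A, T) = 30 - 3*A*T (Z(A, T) = 9 - 3*(A*T - 7) = 9 - 3*(-7 + A*T) = 9 + (21 - 3*A*T) = 30 - 3*A*T)
(P(-210) - 23999)*(Z(v, -18) - 40992) = (2*(-210)*(-14 - 210) - 23999)*((30 - 3*(-2)*(-18)) - 40992) = (2*(-210)*(-224) - 23999)*((30 - 108) - 40992) = (94080 - 23999)*(-78 - 40992) = 70081*(-41070) = -2878226670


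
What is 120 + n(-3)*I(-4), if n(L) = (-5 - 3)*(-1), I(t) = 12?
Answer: 216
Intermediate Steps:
n(L) = 8 (n(L) = -8*(-1) = 8)
120 + n(-3)*I(-4) = 120 + 8*12 = 120 + 96 = 216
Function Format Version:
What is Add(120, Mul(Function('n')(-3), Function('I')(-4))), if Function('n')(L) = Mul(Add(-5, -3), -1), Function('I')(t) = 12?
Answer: 216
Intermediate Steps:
Function('n')(L) = 8 (Function('n')(L) = Mul(-8, -1) = 8)
Add(120, Mul(Function('n')(-3), Function('I')(-4))) = Add(120, Mul(8, 12)) = Add(120, 96) = 216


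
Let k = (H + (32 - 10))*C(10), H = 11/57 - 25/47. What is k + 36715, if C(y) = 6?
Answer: 32902555/893 ≈ 36845.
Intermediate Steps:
H = -908/2679 (H = 11*(1/57) - 25*1/47 = 11/57 - 25/47 = -908/2679 ≈ -0.33893)
k = 116060/893 (k = (-908/2679 + (32 - 10))*6 = (-908/2679 + 22)*6 = (58030/2679)*6 = 116060/893 ≈ 129.97)
k + 36715 = 116060/893 + 36715 = 32902555/893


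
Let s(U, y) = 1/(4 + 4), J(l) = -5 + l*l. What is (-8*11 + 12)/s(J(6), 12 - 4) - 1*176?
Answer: -784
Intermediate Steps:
J(l) = -5 + l²
s(U, y) = ⅛ (s(U, y) = 1/8 = ⅛)
(-8*11 + 12)/s(J(6), 12 - 4) - 1*176 = (-8*11 + 12)/(⅛) - 1*176 = (-88 + 12)*8 - 176 = -76*8 - 176 = -608 - 176 = -784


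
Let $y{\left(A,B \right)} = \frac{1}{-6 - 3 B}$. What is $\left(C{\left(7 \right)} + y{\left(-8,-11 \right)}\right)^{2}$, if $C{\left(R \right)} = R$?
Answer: $\frac{36100}{729} \approx 49.52$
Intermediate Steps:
$\left(C{\left(7 \right)} + y{\left(-8,-11 \right)}\right)^{2} = \left(7 - \frac{1}{6 + 3 \left(-11\right)}\right)^{2} = \left(7 - \frac{1}{6 - 33}\right)^{2} = \left(7 - \frac{1}{-27}\right)^{2} = \left(7 - - \frac{1}{27}\right)^{2} = \left(7 + \frac{1}{27}\right)^{2} = \left(\frac{190}{27}\right)^{2} = \frac{36100}{729}$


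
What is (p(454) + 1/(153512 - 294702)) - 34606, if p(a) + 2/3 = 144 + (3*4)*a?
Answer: -12289742363/423570 ≈ -29015.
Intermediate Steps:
p(a) = 430/3 + 12*a (p(a) = -2/3 + (144 + (3*4)*a) = -2/3 + (144 + 12*a) = 430/3 + 12*a)
(p(454) + 1/(153512 - 294702)) - 34606 = ((430/3 + 12*454) + 1/(153512 - 294702)) - 34606 = ((430/3 + 5448) + 1/(-141190)) - 34606 = (16774/3 - 1/141190) - 34606 = 2368321057/423570 - 34606 = -12289742363/423570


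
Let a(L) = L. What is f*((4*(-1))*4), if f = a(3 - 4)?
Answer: 16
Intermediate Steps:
f = -1 (f = 3 - 4 = -1)
f*((4*(-1))*4) = -4*(-1)*4 = -(-4)*4 = -1*(-16) = 16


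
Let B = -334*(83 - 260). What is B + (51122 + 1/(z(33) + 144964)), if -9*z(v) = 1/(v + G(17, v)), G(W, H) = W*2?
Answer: 9636441200443/87413291 ≈ 1.1024e+5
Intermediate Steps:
G(W, H) = 2*W
z(v) = -1/(9*(34 + v)) (z(v) = -1/(9*(v + 2*17)) = -1/(9*(v + 34)) = -1/(9*(34 + v)))
B = 59118 (B = -334*(-177) = 59118)
B + (51122 + 1/(z(33) + 144964)) = 59118 + (51122 + 1/(-1/(306 + 9*33) + 144964)) = 59118 + (51122 + 1/(-1/(306 + 297) + 144964)) = 59118 + (51122 + 1/(-1/603 + 144964)) = 59118 + (51122 + 1/(87413291/603)) = 59118 + (51122 + 603/87413291) = 59118 + 4468742263105/87413291 = 9636441200443/87413291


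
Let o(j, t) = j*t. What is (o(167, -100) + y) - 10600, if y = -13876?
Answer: -41176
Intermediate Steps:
(o(167, -100) + y) - 10600 = (167*(-100) - 13876) - 10600 = (-16700 - 13876) - 10600 = -30576 - 10600 = -41176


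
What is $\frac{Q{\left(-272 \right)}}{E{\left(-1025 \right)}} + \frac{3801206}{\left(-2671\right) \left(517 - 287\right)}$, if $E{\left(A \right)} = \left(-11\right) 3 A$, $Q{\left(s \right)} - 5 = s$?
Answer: $- \frac{4291327302}{692657075} \approx -6.1955$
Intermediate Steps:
$Q{\left(s \right)} = 5 + s$
$E{\left(A \right)} = - 33 A$
$\frac{Q{\left(-272 \right)}}{E{\left(-1025 \right)}} + \frac{3801206}{\left(-2671\right) \left(517 - 287\right)} = \frac{5 - 272}{\left(-33\right) \left(-1025\right)} + \frac{3801206}{\left(-2671\right) \left(517 - 287\right)} = - \frac{267}{33825} + \frac{3801206}{\left(-2671\right) 230} = \left(-267\right) \frac{1}{33825} + \frac{3801206}{-614330} = - \frac{89}{11275} + 3801206 \left(- \frac{1}{614330}\right) = - \frac{89}{11275} - \frac{1900603}{307165} = - \frac{4291327302}{692657075}$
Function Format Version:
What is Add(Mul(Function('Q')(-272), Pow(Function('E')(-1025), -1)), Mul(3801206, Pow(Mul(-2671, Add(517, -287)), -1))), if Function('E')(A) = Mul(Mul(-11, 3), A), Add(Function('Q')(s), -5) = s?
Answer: Rational(-4291327302, 692657075) ≈ -6.1955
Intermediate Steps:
Function('Q')(s) = Add(5, s)
Function('E')(A) = Mul(-33, A)
Add(Mul(Function('Q')(-272), Pow(Function('E')(-1025), -1)), Mul(3801206, Pow(Mul(-2671, Add(517, -287)), -1))) = Add(Mul(Add(5, -272), Pow(Mul(-33, -1025), -1)), Mul(3801206, Pow(Mul(-2671, Add(517, -287)), -1))) = Add(Mul(-267, Pow(33825, -1)), Mul(3801206, Pow(Mul(-2671, 230), -1))) = Add(Mul(-267, Rational(1, 33825)), Mul(3801206, Pow(-614330, -1))) = Add(Rational(-89, 11275), Mul(3801206, Rational(-1, 614330))) = Add(Rational(-89, 11275), Rational(-1900603, 307165)) = Rational(-4291327302, 692657075)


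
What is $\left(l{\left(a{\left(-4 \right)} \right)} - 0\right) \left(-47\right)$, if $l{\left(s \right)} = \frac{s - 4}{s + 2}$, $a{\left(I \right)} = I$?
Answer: $-188$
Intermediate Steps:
$l{\left(s \right)} = \frac{-4 + s}{2 + s}$
$\left(l{\left(a{\left(-4 \right)} \right)} - 0\right) \left(-47\right) = \left(\frac{-4 - 4}{2 - 4} - 0\right) \left(-47\right) = \left(\frac{1}{-2} \left(-8\right) + 0\right) \left(-47\right) = \left(\left(- \frac{1}{2}\right) \left(-8\right) + 0\right) \left(-47\right) = \left(4 + 0\right) \left(-47\right) = 4 \left(-47\right) = -188$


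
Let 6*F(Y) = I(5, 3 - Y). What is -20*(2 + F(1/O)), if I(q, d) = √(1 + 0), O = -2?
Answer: -130/3 ≈ -43.333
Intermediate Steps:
I(q, d) = 1 (I(q, d) = √1 = 1)
F(Y) = ⅙ (F(Y) = (⅙)*1 = ⅙)
-20*(2 + F(1/O)) = -20*(2 + ⅙) = -20*13/6 = -130/3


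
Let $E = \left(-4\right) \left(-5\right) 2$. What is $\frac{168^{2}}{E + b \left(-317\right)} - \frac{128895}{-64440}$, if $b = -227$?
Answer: $\frac{739937711}{309307704} \approx 2.3922$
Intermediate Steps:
$E = 40$ ($E = 20 \cdot 2 = 40$)
$\frac{168^{2}}{E + b \left(-317\right)} - \frac{128895}{-64440} = \frac{168^{2}}{40 - -71959} - \frac{128895}{-64440} = \frac{28224}{40 + 71959} - - \frac{8593}{4296} = \frac{28224}{71999} + \frac{8593}{4296} = \frac{739937711}{309307704}$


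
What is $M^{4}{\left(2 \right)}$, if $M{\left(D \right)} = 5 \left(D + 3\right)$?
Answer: $390625$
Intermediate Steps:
$M{\left(D \right)} = 15 + 5 D$ ($M{\left(D \right)} = 5 \left(3 + D\right) = 15 + 5 D$)
$M^{4}{\left(2 \right)} = \left(15 + 5 \cdot 2\right)^{4} = \left(15 + 10\right)^{4} = 25^{4} = 390625$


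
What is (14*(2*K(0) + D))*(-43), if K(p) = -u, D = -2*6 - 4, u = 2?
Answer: 12040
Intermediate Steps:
D = -16 (D = -12 - 4 = -16)
K(p) = -2 (K(p) = -1*2 = -2)
(14*(2*K(0) + D))*(-43) = (14*(2*(-2) - 16))*(-43) = (14*(-4 - 16))*(-43) = (14*(-20))*(-43) = -280*(-43) = 12040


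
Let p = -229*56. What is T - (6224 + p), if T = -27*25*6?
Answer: 2550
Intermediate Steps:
p = -12824
T = -4050 (T = -675*6 = -4050)
T - (6224 + p) = -4050 - (6224 - 12824) = -4050 - 1*(-6600) = -4050 + 6600 = 2550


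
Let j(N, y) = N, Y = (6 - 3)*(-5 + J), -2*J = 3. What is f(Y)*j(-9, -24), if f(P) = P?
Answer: 351/2 ≈ 175.50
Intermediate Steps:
J = -3/2 (J = -1/2*3 = -3/2 ≈ -1.5000)
Y = -39/2 (Y = (6 - 3)*(-5 - 3/2) = 3*(-13/2) = -39/2 ≈ -19.500)
f(Y)*j(-9, -24) = -39/2*(-9) = 351/2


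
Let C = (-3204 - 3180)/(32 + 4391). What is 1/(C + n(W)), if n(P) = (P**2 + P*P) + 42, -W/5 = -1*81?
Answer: 4423/1451144532 ≈ 3.0479e-6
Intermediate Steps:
W = 405 (W = -(-5)*81 = -5*(-81) = 405)
n(P) = 42 + 2*P**2 (n(P) = (P**2 + P**2) + 42 = 2*P**2 + 42 = 42 + 2*P**2)
C = -6384/4423 ≈ -1.4434
1/(C + n(W)) = 1/(-6384/4423 + (42 + 2*405**2)) = 1/(-6384/4423 + (42 + 2*164025)) = 1/(-6384/4423 + (42 + 328050)) = 1/(-6384/4423 + 328092) = 1/(1451144532/4423) = 4423/1451144532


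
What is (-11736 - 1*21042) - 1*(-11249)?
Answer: -21529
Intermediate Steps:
(-11736 - 1*21042) - 1*(-11249) = (-11736 - 21042) + 11249 = -32778 + 11249 = -21529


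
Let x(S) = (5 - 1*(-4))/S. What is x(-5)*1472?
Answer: -13248/5 ≈ -2649.6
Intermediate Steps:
x(S) = 9/S (x(S) = (5 + 4)/S = 9/S)
x(-5)*1472 = (9/(-5))*1472 = (9*(-⅕))*1472 = -9/5*1472 = -13248/5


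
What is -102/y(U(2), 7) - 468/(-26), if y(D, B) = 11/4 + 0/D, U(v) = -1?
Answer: -210/11 ≈ -19.091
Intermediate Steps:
y(D, B) = 11/4 (y(D, B) = 11*(¼) + 0 = 11/4 + 0 = 11/4)
-102/y(U(2), 7) - 468/(-26) = -102/11/4 - 468/(-26) = -102*4/11 - 468*(-1/26) = -408/11 + 18 = -210/11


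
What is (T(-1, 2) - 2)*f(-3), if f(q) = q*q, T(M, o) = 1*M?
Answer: -27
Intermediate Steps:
T(M, o) = M
f(q) = q²
(T(-1, 2) - 2)*f(-3) = (-1 - 2)*(-3)² = -3*9 = -27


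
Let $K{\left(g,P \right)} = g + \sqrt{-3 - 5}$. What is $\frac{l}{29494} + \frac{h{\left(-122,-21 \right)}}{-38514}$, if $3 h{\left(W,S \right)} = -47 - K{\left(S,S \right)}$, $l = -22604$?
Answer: $- \frac{652736131}{851948937} + \frac{i \sqrt{2}}{57771} \approx -0.76617 + 2.448 \cdot 10^{-5} i$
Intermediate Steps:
$K{\left(g,P \right)} = g + 2 i \sqrt{2}$ ($K{\left(g,P \right)} = g + \sqrt{-8} = g + 2 i \sqrt{2}$)
$h{\left(W,S \right)} = - \frac{47}{3} - \frac{S}{3} - \frac{2 i \sqrt{2}}{3}$ ($h{\left(W,S \right)} = \frac{-47 - \left(S + 2 i \sqrt{2}\right)}{3} = \frac{-47 - S - 2 i \sqrt{2}}{3} = - \frac{47}{3} - \frac{S}{3} - \frac{2 i \sqrt{2}}{3}$)
$\frac{l}{29494} + \frac{h{\left(-122,-21 \right)}}{-38514} = - \frac{22604}{29494} + \frac{- \frac{47}{3} - -7 - \frac{2 i \sqrt{2}}{3}}{-38514} = \left(-22604\right) \frac{1}{29494} + \left(- \frac{47}{3} + 7 - \frac{2 i \sqrt{2}}{3}\right) \left(- \frac{1}{38514}\right) = - \frac{11302}{14747} + \left(- \frac{26}{3} - \frac{2 i \sqrt{2}}{3}\right) \left(- \frac{1}{38514}\right) = - \frac{11302}{14747} + \left(\frac{13}{57771} + \frac{i \sqrt{2}}{57771}\right) = - \frac{652736131}{851948937} + \frac{i \sqrt{2}}{57771}$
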